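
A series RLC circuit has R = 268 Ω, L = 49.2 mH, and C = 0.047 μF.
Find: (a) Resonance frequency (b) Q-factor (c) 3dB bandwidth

Step 1 — Resonance: ω₀ = 1/√(LC) = 1/√(0.0492·4.7e-08) = 2.08e+04 rad/s.
Step 2 — f₀ = ω₀/(2π) = 3310 Hz.
Step 3 — Series Q: Q = ω₀L/R = 2.08e+04·0.0492/268 = 3.818.
Step 4 — Bandwidth: Δω = ω₀/Q = 5447 rad/s; BW = Δω/(2π) = 866.9 Hz.

(a) f₀ = 3310 Hz  (b) Q = 3.818  (c) BW = 866.9 Hz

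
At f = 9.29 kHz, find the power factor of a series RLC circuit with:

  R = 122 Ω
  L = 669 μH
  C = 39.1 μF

Step 1 — Angular frequency: ω = 2π·f = 2π·9290 = 5.837e+04 rad/s.
Step 2 — Component impedances:
  R: Z = R = 122 Ω
  L: Z = jωL = j·5.837e+04·0.000669 = 0 + j39.05 Ω
  C: Z = 1/(jωC) = -j/(ω·C) = 0 - j0.4382 Ω
Step 3 — Series combination: Z_total = R + L + C = 122 + j38.61 Ω = 128∠17.6° Ω.
Step 4 — Power factor: PF = cos(φ) = Re(Z)/|Z| = 122/127.96 = 0.9534.
Step 5 — Type: Im(Z) = 38.61 ⇒ lagging (phase φ = 17.6°).

PF = 0.9534 (lagging, φ = 17.6°)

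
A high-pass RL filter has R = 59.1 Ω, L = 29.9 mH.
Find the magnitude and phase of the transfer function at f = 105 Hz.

Step 1 — Angular frequency: ω = 2π·105 = 659.7 rad/s.
Step 2 — Transfer function: H(jω) = jωL/(R + jωL).
Step 3 — Numerator jωL = j·19.73; denominator R + jωL = 59.1 + j19.73.
Step 4 — H = 0.1002 + j0.3003.
Step 5 — Magnitude: |H| = 0.3166 (-10.0 dB); phase: φ = 71.5°.

|H| = 0.3166 (-10.0 dB), φ = 71.5°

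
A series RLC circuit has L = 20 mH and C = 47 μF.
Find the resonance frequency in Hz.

Step 1 — Resonance condition Im(Z)=0 gives ω₀ = 1/√(LC).
Step 2 — ω₀ = 1/√(0.02·4.7e-05) = 1031 rad/s.
Step 3 — f₀ = ω₀/(2π) = 164.2 Hz.

f₀ = 164.2 Hz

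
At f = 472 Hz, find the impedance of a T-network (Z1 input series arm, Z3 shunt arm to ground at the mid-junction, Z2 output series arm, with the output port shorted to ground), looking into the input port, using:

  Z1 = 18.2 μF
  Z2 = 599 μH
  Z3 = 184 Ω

Step 1 — Angular frequency: ω = 2π·f = 2π·472 = 2966 rad/s.
Step 2 — Component impedances:
  Z1: Z = 1/(jωC) = -j/(ω·C) = 0 - j18.53 Ω
  Z2: Z = jωL = j·2966·0.000599 = 0 + j1.776 Ω
  Z3: Z = R = 184 Ω
Step 3 — With the output port shorted to ground, the output series arm Z2 runs from the junction to ground; the shunt arm Z3 also runs from the junction to ground. They appear in parallel: Z3 || Z2 = 0.01715 + j1.776 Ω.
Step 4 — Series with input arm Z1: Z_in = Z1 + (Z3 || Z2) = 0.01715 - j16.75 Ω = 16.75∠-89.9° Ω.

Z = 0.01715 - j16.75 Ω = 16.75∠-89.9° Ω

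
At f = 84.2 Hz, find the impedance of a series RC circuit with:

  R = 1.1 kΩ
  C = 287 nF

Step 1 — Angular frequency: ω = 2π·f = 2π·84.2 = 529 rad/s.
Step 2 — Component impedances:
  R: Z = R = 1100 Ω
  C: Z = 1/(jωC) = -j/(ω·C) = 0 - j6586 Ω
Step 3 — Series combination: Z_total = R + C = 1100 - j6586 Ω = 6677∠-80.5° Ω.

Z = 1100 - j6586 Ω = 6677∠-80.5° Ω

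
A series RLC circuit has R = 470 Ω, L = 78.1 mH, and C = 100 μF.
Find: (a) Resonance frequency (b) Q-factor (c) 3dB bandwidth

Step 1 — Resonance: ω₀ = 1/√(LC) = 1/√(0.0781·0.0001) = 357.8 rad/s.
Step 2 — f₀ = ω₀/(2π) = 56.95 Hz.
Step 3 — Series Q: Q = ω₀L/R = 357.8·0.0781/470 = 0.05946.
Step 4 — Bandwidth: Δω = ω₀/Q = 6018 rad/s; BW = Δω/(2π) = 957.8 Hz.

(a) f₀ = 56.95 Hz  (b) Q = 0.05946  (c) BW = 957.8 Hz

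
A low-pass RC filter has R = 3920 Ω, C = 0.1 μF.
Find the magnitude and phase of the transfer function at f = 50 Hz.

Step 1 — Angular frequency: ω = 2π·50 = 314.2 rad/s.
Step 2 — Transfer function: H(jω) = 1/(1 + jωRC).
Step 3 — Denominator: 1 + jωRC = 1 + j·314.2·3920·1e-07 = 1 + j0.1232.
Step 4 — H = 0.9851 - j0.1213.
Step 5 — Magnitude: |H| = 0.9925 (-0.1 dB); phase: φ = -7.0°.

|H| = 0.9925 (-0.1 dB), φ = -7.0°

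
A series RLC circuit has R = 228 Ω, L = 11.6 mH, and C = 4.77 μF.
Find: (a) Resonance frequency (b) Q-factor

Step 1 — Resonance condition Im(Z)=0 gives ω₀ = 1/√(LC).
Step 2 — ω₀ = 1/√(0.0116·4.77e-06) = 4251 rad/s.
Step 3 — f₀ = ω₀/(2π) = 676.6 Hz.
Step 4 — Series Q: Q = ω₀L/R = 4251·0.0116/228 = 0.2163.

(a) f₀ = 676.6 Hz  (b) Q = 0.2163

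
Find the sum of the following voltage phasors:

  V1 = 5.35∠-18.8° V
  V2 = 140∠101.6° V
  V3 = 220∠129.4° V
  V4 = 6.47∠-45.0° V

Step 1 — Convert each phasor to rectangular form:
  V1 = 5.35·(cos(-18.8°) + j·sin(-18.8°)) = 5.065 - j1.724 V
  V2 = 140·(cos(101.6°) + j·sin(101.6°)) = -28.15 + j137.1 V
  V3 = 220·(cos(129.4°) + j·sin(129.4°)) = -139.6 + j170 V
  V4 = 6.47·(cos(-45.0°) + j·sin(-45.0°)) = 4.575 - j4.575 V
Step 2 — Sum components: V_total = -158.2 + j300.8 V.
Step 3 — Convert to polar: |V_total| = 339.9 V, ∠V_total = 117.7°.

V_total = 339.9∠117.7° V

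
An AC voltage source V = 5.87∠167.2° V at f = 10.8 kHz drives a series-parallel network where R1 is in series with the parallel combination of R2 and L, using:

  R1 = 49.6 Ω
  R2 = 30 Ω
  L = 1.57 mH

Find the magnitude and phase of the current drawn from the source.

Step 1 — Angular frequency: ω = 2π·f = 2π·1.08e+04 = 6.786e+04 rad/s.
Step 2 — Component impedances:
  R1: Z = R = 49.6 Ω
  R2: Z = R = 30 Ω
  L: Z = jωL = j·6.786e+04·0.00157 = 0 + j106.5 Ω
Step 3 — Parallel branch: R2 || L = 1/(1/R2 + 1/L) = 27.8 + j7.827 Ω.
Step 4 — Series with R1: Z_total = R1 + (R2 || L) = 77.4 + j7.827 Ω = 77.79∠5.8° Ω.
Step 5 — Source phasor: V = 5.87∠167.2° V = -5.724 + j1.3 V.
Step 6 — Ohm's law: I = V / Z_total = (-5.724 + j1.3) / (77.4 + j7.827) = -0.07153 + j0.02404 A.
Step 7 — Convert to polar: |I| = 0.07546 A, ∠I = 161.4°.

I = 0.07546∠161.4° A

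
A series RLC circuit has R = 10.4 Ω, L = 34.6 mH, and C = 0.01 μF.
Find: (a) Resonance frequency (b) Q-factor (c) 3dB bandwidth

Step 1 — Resonance: ω₀ = 1/√(LC) = 1/√(0.0346·1e-08) = 5.376e+04 rad/s.
Step 2 — f₀ = ω₀/(2π) = 8556 Hz.
Step 3 — Series Q: Q = ω₀L/R = 5.376e+04·0.0346/10.4 = 178.9.
Step 4 — Bandwidth: Δω = ω₀/Q = 300.6 rad/s; BW = Δω/(2π) = 47.84 Hz.

(a) f₀ = 8556 Hz  (b) Q = 178.9  (c) BW = 47.84 Hz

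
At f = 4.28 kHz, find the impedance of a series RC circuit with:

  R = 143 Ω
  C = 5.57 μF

Step 1 — Angular frequency: ω = 2π·f = 2π·4280 = 2.689e+04 rad/s.
Step 2 — Component impedances:
  R: Z = R = 143 Ω
  C: Z = 1/(jωC) = -j/(ω·C) = 0 - j6.676 Ω
Step 3 — Series combination: Z_total = R + C = 143 - j6.676 Ω = 143.2∠-2.7° Ω.

Z = 143 - j6.676 Ω = 143.2∠-2.7° Ω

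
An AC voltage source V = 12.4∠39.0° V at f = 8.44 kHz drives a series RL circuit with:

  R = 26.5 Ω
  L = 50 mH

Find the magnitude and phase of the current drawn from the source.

Step 1 — Angular frequency: ω = 2π·f = 2π·8440 = 5.303e+04 rad/s.
Step 2 — Component impedances:
  R: Z = R = 26.5 Ω
  L: Z = jωL = j·5.303e+04·0.05 = 0 + j2652 Ω
Step 3 — Series combination: Z_total = R + L = 26.5 + j2652 Ω = 2652∠89.4° Ω.
Step 4 — Source phasor: V = 12.4∠39.0° V = 9.637 + j7.804 V.
Step 5 — Ohm's law: I = V / Z_total = (9.637 + j7.804) / (26.5 + j2652) = 0.002979 - j0.003605 A.
Step 6 — Convert to polar: |I| = 0.004676 A, ∠I = -50.4°.

I = 0.004676∠-50.4° A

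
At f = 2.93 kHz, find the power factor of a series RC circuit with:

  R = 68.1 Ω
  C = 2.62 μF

Step 1 — Angular frequency: ω = 2π·f = 2π·2930 = 1.841e+04 rad/s.
Step 2 — Component impedances:
  R: Z = R = 68.1 Ω
  C: Z = 1/(jωC) = -j/(ω·C) = 0 - j20.73 Ω
Step 3 — Series combination: Z_total = R + C = 68.1 - j20.73 Ω = 71.19∠-16.9° Ω.
Step 4 — Power factor: PF = cos(φ) = Re(Z)/|Z| = 68.1/71.19 = 0.9566.
Step 5 — Type: Im(Z) = -20.73 ⇒ leading (phase φ = -16.9°).

PF = 0.9566 (leading, φ = -16.9°)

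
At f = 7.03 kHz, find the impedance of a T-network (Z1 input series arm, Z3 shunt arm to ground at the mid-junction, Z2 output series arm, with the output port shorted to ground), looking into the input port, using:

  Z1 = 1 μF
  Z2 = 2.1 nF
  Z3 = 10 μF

Step 1 — Angular frequency: ω = 2π·f = 2π·7030 = 4.417e+04 rad/s.
Step 2 — Component impedances:
  Z1: Z = 1/(jωC) = -j/(ω·C) = 0 - j22.64 Ω
  Z2: Z = 1/(jωC) = -j/(ω·C) = 0 - j1.078e+04 Ω
  Z3: Z = 1/(jωC) = -j/(ω·C) = 0 - j2.264 Ω
Step 3 — With the output port shorted to ground, the output series arm Z2 runs from the junction to ground; the shunt arm Z3 also runs from the junction to ground. They appear in parallel: Z3 || Z2 = 0 - j2.263 Ω.
Step 4 — Series with input arm Z1: Z_in = Z1 + (Z3 || Z2) = 0 - j24.9 Ω = 24.9∠-90.0° Ω.

Z = 0 - j24.9 Ω = 24.9∠-90.0° Ω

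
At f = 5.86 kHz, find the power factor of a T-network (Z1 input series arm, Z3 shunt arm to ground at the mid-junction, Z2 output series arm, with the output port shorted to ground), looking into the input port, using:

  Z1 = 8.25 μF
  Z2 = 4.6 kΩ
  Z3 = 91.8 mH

Step 1 — Angular frequency: ω = 2π·f = 2π·5860 = 3.682e+04 rad/s.
Step 2 — Component impedances:
  Z1: Z = 1/(jωC) = -j/(ω·C) = 0 - j3.292 Ω
  Z2: Z = R = 4600 Ω
  Z3: Z = jωL = j·3.682e+04·0.0918 = 0 + j3380 Ω
Step 3 — With the output port shorted to ground, the output series arm Z2 runs from the junction to ground; the shunt arm Z3 also runs from the junction to ground. They appear in parallel: Z3 || Z2 = 1613 + j2195 Ω.
Step 4 — Series with input arm Z1: Z_in = Z1 + (Z3 || Z2) = 1613 + j2192 Ω = 2721∠53.7° Ω.
Step 5 — Power factor: PF = cos(φ) = Re(Z)/|Z| = 1612.8/2721.1 = 0.5927.
Step 6 — Type: Im(Z) = 2192 ⇒ lagging (phase φ = 53.7°).

PF = 0.5927 (lagging, φ = 53.7°)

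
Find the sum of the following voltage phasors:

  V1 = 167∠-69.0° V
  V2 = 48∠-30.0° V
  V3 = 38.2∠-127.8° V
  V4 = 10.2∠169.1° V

Step 1 — Convert each phasor to rectangular form:
  V1 = 167·(cos(-69.0°) + j·sin(-69.0°)) = 59.85 - j155.9 V
  V2 = 48·(cos(-30.0°) + j·sin(-30.0°)) = 41.57 - j24 V
  V3 = 38.2·(cos(-127.8°) + j·sin(-127.8°)) = -23.41 - j30.18 V
  V4 = 10.2·(cos(169.1°) + j·sin(169.1°)) = -10.02 + j1.929 V
Step 2 — Sum components: V_total = 67.99 - j208.2 V.
Step 3 — Convert to polar: |V_total| = 219 V, ∠V_total = -71.9°.

V_total = 219∠-71.9° V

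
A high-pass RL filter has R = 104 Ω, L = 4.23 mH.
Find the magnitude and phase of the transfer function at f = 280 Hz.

Step 1 — Angular frequency: ω = 2π·280 = 1759 rad/s.
Step 2 — Transfer function: H(jω) = jωL/(R + jωL).
Step 3 — Numerator jωL = j·7.442; denominator R + jωL = 104 + j7.442.
Step 4 — H = 0.005094 + j0.07119.
Step 5 — Magnitude: |H| = 0.07137 (-22.9 dB); phase: φ = 85.9°.

|H| = 0.07137 (-22.9 dB), φ = 85.9°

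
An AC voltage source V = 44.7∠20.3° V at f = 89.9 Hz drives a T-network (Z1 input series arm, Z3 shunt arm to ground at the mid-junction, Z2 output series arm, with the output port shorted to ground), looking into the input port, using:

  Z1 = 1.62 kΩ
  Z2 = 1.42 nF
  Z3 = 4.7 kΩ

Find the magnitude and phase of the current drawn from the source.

Step 1 — Angular frequency: ω = 2π·f = 2π·89.9 = 564.9 rad/s.
Step 2 — Component impedances:
  Z1: Z = R = 1620 Ω
  Z2: Z = 1/(jωC) = -j/(ω·C) = 0 - j1.247e+06 Ω
  Z3: Z = R = 4700 Ω
Step 3 — With the output port shorted to ground, the output series arm Z2 runs from the junction to ground; the shunt arm Z3 also runs from the junction to ground. They appear in parallel: Z3 || Z2 = 4700 - j17.72 Ω.
Step 4 — Series with input arm Z1: Z_in = Z1 + (Z3 || Z2) = 6320 - j17.72 Ω = 6320∠-0.2° Ω.
Step 5 — Source phasor: V = 44.7∠20.3° V = 41.92 + j15.51 V.
Step 6 — Ohm's law: I = V / Z_total = (41.92 + j15.51) / (6320 - j17.72) = 0.006627 + j0.002472 A.
Step 7 — Convert to polar: |I| = 0.007073 A, ∠I = 20.5°.

I = 0.007073∠20.5° A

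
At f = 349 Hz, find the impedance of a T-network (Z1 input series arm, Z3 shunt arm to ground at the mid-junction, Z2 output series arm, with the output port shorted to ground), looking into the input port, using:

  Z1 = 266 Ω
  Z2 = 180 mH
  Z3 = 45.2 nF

Step 1 — Angular frequency: ω = 2π·f = 2π·349 = 2193 rad/s.
Step 2 — Component impedances:
  Z1: Z = R = 266 Ω
  Z2: Z = jωL = j·2193·0.18 = 0 + j394.7 Ω
  Z3: Z = 1/(jωC) = -j/(ω·C) = 0 - j1.009e+04 Ω
Step 3 — With the output port shorted to ground, the output series arm Z2 runs from the junction to ground; the shunt arm Z3 also runs from the junction to ground. They appear in parallel: Z3 || Z2 = 0 + j410.8 Ω.
Step 4 — Series with input arm Z1: Z_in = Z1 + (Z3 || Z2) = 266 + j410.8 Ω = 489.4∠57.1° Ω.

Z = 266 + j410.8 Ω = 489.4∠57.1° Ω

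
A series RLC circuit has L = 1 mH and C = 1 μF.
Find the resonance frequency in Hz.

Step 1 — Resonance condition Im(Z)=0 gives ω₀ = 1/√(LC).
Step 2 — ω₀ = 1/√(0.001·1e-06) = 3.162e+04 rad/s.
Step 3 — f₀ = ω₀/(2π) = 5033 Hz.

f₀ = 5033 Hz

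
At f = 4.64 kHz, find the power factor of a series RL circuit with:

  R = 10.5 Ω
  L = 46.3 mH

Step 1 — Angular frequency: ω = 2π·f = 2π·4640 = 2.915e+04 rad/s.
Step 2 — Component impedances:
  R: Z = R = 10.5 Ω
  L: Z = jωL = j·2.915e+04·0.0463 = 0 + j1350 Ω
Step 3 — Series combination: Z_total = R + L = 10.5 + j1350 Ω = 1350∠89.6° Ω.
Step 4 — Power factor: PF = cos(φ) = Re(Z)/|Z| = 10.5/1349.87 = 0.007779.
Step 5 — Type: Im(Z) = 1350 ⇒ lagging (phase φ = 89.6°).

PF = 0.007779 (lagging, φ = 89.6°)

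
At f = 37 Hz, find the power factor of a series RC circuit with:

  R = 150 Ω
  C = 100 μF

Step 1 — Angular frequency: ω = 2π·f = 2π·37 = 232.5 rad/s.
Step 2 — Component impedances:
  R: Z = R = 150 Ω
  C: Z = 1/(jωC) = -j/(ω·C) = 0 - j43.01 Ω
Step 3 — Series combination: Z_total = R + C = 150 - j43.01 Ω = 156∠-16.0° Ω.
Step 4 — Power factor: PF = cos(φ) = Re(Z)/|Z| = 150/156.046 = 0.9613.
Step 5 — Type: Im(Z) = -43.01 ⇒ leading (phase φ = -16.0°).

PF = 0.9613 (leading, φ = -16.0°)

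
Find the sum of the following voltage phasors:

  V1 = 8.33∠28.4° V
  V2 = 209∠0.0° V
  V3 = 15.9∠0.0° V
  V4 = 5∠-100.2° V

Step 1 — Convert each phasor to rectangular form:
  V1 = 8.33·(cos(28.4°) + j·sin(28.4°)) = 7.327 + j3.962 V
  V2 = 209·(cos(0.0°) + j·sin(0.0°)) = 209 V
  V3 = 15.9·(cos(0.0°) + j·sin(0.0°)) = 15.9 V
  V4 = 5·(cos(-100.2°) + j·sin(-100.2°)) = -0.8854 - j4.921 V
Step 2 — Sum components: V_total = 231.3 - j0.959 V.
Step 3 — Convert to polar: |V_total| = 231.3 V, ∠V_total = -0.2°.

V_total = 231.3∠-0.2° V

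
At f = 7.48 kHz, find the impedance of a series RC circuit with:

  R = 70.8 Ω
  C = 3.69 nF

Step 1 — Angular frequency: ω = 2π·f = 2π·7480 = 4.7e+04 rad/s.
Step 2 — Component impedances:
  R: Z = R = 70.8 Ω
  C: Z = 1/(jωC) = -j/(ω·C) = 0 - j5766 Ω
Step 3 — Series combination: Z_total = R + C = 70.8 - j5766 Ω = 5767∠-89.3° Ω.

Z = 70.8 - j5766 Ω = 5767∠-89.3° Ω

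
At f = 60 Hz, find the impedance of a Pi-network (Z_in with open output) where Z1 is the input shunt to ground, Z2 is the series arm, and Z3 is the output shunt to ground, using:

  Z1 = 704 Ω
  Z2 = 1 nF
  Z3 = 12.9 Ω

Step 1 — Angular frequency: ω = 2π·f = 2π·60 = 377 rad/s.
Step 2 — Component impedances:
  Z1: Z = R = 704 Ω
  Z2: Z = 1/(jωC) = -j/(ω·C) = 0 - j2.653e+06 Ω
  Z3: Z = R = 12.9 Ω
Step 3 — With open output, the series arm Z2 and the output shunt Z3 appear in series to ground: Z2 + Z3 = 12.9 - j2.653e+06 Ω.
Step 4 — Parallel with input shunt Z1: Z_in = Z1 || (Z2 + Z3) = 704 - j0.1868 Ω = 704∠-0.0° Ω.

Z = 704 - j0.1868 Ω = 704∠-0.0° Ω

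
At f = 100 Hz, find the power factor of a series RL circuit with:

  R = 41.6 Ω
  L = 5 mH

Step 1 — Angular frequency: ω = 2π·f = 2π·100 = 628.3 rad/s.
Step 2 — Component impedances:
  R: Z = R = 41.6 Ω
  L: Z = jωL = j·628.3·0.005 = 0 + j3.142 Ω
Step 3 — Series combination: Z_total = R + L = 41.6 + j3.142 Ω = 41.72∠4.3° Ω.
Step 4 — Power factor: PF = cos(φ) = Re(Z)/|Z| = 41.6/41.718 = 0.9972.
Step 5 — Type: Im(Z) = 3.142 ⇒ lagging (phase φ = 4.3°).

PF = 0.9972 (lagging, φ = 4.3°)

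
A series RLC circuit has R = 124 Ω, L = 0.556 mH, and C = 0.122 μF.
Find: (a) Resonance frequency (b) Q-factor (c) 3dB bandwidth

Step 1 — Resonance: ω₀ = 1/√(LC) = 1/√(0.000556·1.22e-07) = 1.214e+05 rad/s.
Step 2 — f₀ = ω₀/(2π) = 1.932e+04 Hz.
Step 3 — Series Q: Q = ω₀L/R = 1.214e+05·0.000556/124 = 0.5444.
Step 4 — Bandwidth: Δω = ω₀/Q = 2.23e+05 rad/s; BW = Δω/(2π) = 3.549e+04 Hz.

(a) f₀ = 1.932e+04 Hz  (b) Q = 0.5444  (c) BW = 3.549e+04 Hz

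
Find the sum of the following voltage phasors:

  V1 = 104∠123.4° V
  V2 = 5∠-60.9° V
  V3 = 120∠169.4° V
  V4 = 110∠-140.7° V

Step 1 — Convert each phasor to rectangular form:
  V1 = 104·(cos(123.4°) + j·sin(123.4°)) = -57.25 + j86.82 V
  V2 = 5·(cos(-60.9°) + j·sin(-60.9°)) = 2.432 - j4.369 V
  V3 = 120·(cos(169.4°) + j·sin(169.4°)) = -118 + j22.07 V
  V4 = 110·(cos(-140.7°) + j·sin(-140.7°)) = -85.12 - j69.67 V
Step 2 — Sum components: V_total = -257.9 + j34.86 V.
Step 3 — Convert to polar: |V_total| = 260.2 V, ∠V_total = 172.3°.

V_total = 260.2∠172.3° V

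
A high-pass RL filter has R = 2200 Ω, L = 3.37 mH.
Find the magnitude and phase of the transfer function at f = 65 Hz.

Step 1 — Angular frequency: ω = 2π·65 = 408.4 rad/s.
Step 2 — Transfer function: H(jω) = jωL/(R + jωL).
Step 3 — Numerator jωL = j·1.376; denominator R + jωL = 2200 + j1.376.
Step 4 — H = 3.914e-07 + j0.0006256.
Step 5 — Magnitude: |H| = 0.0006256 (-64.1 dB); phase: φ = 90.0°.

|H| = 0.0006256 (-64.1 dB), φ = 90.0°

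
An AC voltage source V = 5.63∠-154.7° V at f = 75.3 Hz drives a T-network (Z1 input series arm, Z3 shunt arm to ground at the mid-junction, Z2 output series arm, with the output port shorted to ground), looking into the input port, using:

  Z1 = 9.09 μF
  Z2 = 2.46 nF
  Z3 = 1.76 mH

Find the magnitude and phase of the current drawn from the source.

Step 1 — Angular frequency: ω = 2π·f = 2π·75.3 = 473.1 rad/s.
Step 2 — Component impedances:
  Z1: Z = 1/(jωC) = -j/(ω·C) = 0 - j232.5 Ω
  Z2: Z = 1/(jωC) = -j/(ω·C) = 0 - j8.592e+05 Ω
  Z3: Z = jωL = j·473.1·0.00176 = 0 + j0.8327 Ω
Step 3 — With the output port shorted to ground, the output series arm Z2 runs from the junction to ground; the shunt arm Z3 also runs from the junction to ground. They appear in parallel: Z3 || Z2 = 0 + j0.8327 Ω.
Step 4 — Series with input arm Z1: Z_in = Z1 + (Z3 || Z2) = 0 - j231.7 Ω = 231.7∠-90.0° Ω.
Step 5 — Source phasor: V = 5.63∠-154.7° V = -5.09 - j2.406 V.
Step 6 — Ohm's law: I = V / Z_total = (-5.09 - j2.406) / (0 - j231.7) = 0.01038 - j0.02197 A.
Step 7 — Convert to polar: |I| = 0.0243 A, ∠I = -64.7°.

I = 0.0243∠-64.7° A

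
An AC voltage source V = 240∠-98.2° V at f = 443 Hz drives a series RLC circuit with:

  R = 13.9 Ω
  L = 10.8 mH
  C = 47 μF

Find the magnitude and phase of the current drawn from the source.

Step 1 — Angular frequency: ω = 2π·f = 2π·443 = 2783 rad/s.
Step 2 — Component impedances:
  R: Z = R = 13.9 Ω
  L: Z = jωL = j·2783·0.0108 = 0 + j30.06 Ω
  C: Z = 1/(jωC) = -j/(ω·C) = 0 - j7.644 Ω
Step 3 — Series combination: Z_total = R + L + C = 13.9 + j22.42 Ω = 26.38∠58.2° Ω.
Step 4 — Source phasor: V = 240∠-98.2° V = -34.23 - j237.5 V.
Step 5 — Ohm's law: I = V / Z_total = (-34.23 - j237.5) / (13.9 + j22.42) = -8.338 - j3.643 A.
Step 6 — Convert to polar: |I| = 9.099 A, ∠I = -156.4°.

I = 9.099∠-156.4° A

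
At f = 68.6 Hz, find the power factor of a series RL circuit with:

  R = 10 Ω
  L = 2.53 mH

Step 1 — Angular frequency: ω = 2π·f = 2π·68.6 = 431 rad/s.
Step 2 — Component impedances:
  R: Z = R = 10 Ω
  L: Z = jωL = j·431·0.00253 = 0 + j1.09 Ω
Step 3 — Series combination: Z_total = R + L = 10 + j1.09 Ω = 10.06∠6.2° Ω.
Step 4 — Power factor: PF = cos(φ) = Re(Z)/|Z| = 10/10.059 = 0.9941.
Step 5 — Type: Im(Z) = 1.09 ⇒ lagging (phase φ = 6.2°).

PF = 0.9941 (lagging, φ = 6.2°)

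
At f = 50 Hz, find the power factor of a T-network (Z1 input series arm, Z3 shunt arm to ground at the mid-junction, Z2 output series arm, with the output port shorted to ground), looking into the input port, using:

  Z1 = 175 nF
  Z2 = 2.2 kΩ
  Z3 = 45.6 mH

Step 1 — Angular frequency: ω = 2π·f = 2π·50 = 314.2 rad/s.
Step 2 — Component impedances:
  Z1: Z = 1/(jωC) = -j/(ω·C) = 0 - j1.819e+04 Ω
  Z2: Z = R = 2200 Ω
  Z3: Z = jωL = j·314.2·0.0456 = 0 + j14.33 Ω
Step 3 — With the output port shorted to ground, the output series arm Z2 runs from the junction to ground; the shunt arm Z3 also runs from the junction to ground. They appear in parallel: Z3 || Z2 = 0.09328 + j14.33 Ω.
Step 4 — Series with input arm Z1: Z_in = Z1 + (Z3 || Z2) = 0.09328 - j1.817e+04 Ω = 1.817e+04∠-90.0° Ω.
Step 5 — Power factor: PF = cos(φ) = Re(Z)/|Z| = 0.09328/18175 = 5.132e-06.
Step 6 — Type: Im(Z) = -1.817e+04 ⇒ leading (phase φ = -90.0°).

PF = 5.132e-06 (leading, φ = -90.0°)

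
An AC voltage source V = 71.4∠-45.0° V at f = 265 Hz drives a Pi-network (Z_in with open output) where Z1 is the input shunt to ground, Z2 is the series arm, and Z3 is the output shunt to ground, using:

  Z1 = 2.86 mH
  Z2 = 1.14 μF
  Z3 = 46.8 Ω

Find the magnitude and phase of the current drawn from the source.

Step 1 — Angular frequency: ω = 2π·f = 2π·265 = 1665 rad/s.
Step 2 — Component impedances:
  Z1: Z = jωL = j·1665·0.00286 = 0 + j4.762 Ω
  Z2: Z = 1/(jωC) = -j/(ω·C) = 0 - j526.8 Ω
  Z3: Z = R = 46.8 Ω
Step 3 — With open output, the series arm Z2 and the output shunt Z3 appear in series to ground: Z2 + Z3 = 46.8 - j526.8 Ω.
Step 4 — Parallel with input shunt Z1: Z_in = Z1 || (Z2 + Z3) = 0.003863 + j4.805 Ω = 4.805∠90.0° Ω.
Step 5 — Source phasor: V = 71.4∠-45.0° V = 50.49 - j50.49 V.
Step 6 — Ohm's law: I = V / Z_total = (50.49 - j50.49) / (0.003863 + j4.805) = -10.5 - j10.52 A.
Step 7 — Convert to polar: |I| = 14.86 A, ∠I = -135.0°.

I = 14.86∠-135.0° A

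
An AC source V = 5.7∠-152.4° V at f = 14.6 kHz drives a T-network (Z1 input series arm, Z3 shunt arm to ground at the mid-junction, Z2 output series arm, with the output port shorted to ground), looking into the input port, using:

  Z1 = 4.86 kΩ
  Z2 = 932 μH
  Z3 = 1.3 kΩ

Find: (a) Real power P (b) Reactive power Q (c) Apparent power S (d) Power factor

Step 1 — Angular frequency: ω = 2π·f = 2π·1.46e+04 = 9.173e+04 rad/s.
Step 2 — Component impedances:
  Z1: Z = R = 4860 Ω
  Z2: Z = jωL = j·9.173e+04·0.000932 = 0 + j85.5 Ω
  Z3: Z = R = 1300 Ω
Step 3 — With the output port shorted to ground, the output series arm Z2 runs from the junction to ground; the shunt arm Z3 also runs from the junction to ground. They appear in parallel: Z3 || Z2 = 5.599 + j85.13 Ω.
Step 4 — Series with input arm Z1: Z_in = Z1 + (Z3 || Z2) = 4866 + j85.13 Ω = 4866∠1.0° Ω.
Step 5 — Source phasor: V = 5.7∠-152.4° V = -5.051 - j2.641 V.
Step 6 — Current: I = V / Z = -0.001047 - j0.0005244 A = 0.001171∠-153.4° A.
Step 7 — Complex power: S = V·I* = 0.006675 + j0.0001168 VA.
Step 8 — Real power: P = Re(S) = 0.006675 W.
Step 9 — Reactive power: Q = Im(S) = 0.0001168 VAR.
Step 10 — Apparent power: |S| = 0.006676 VA.
Step 11 — Power factor: PF = P/|S| = 0.9998 (lagging).

(a) P = 0.006675 W  (b) Q = 0.0001168 VAR  (c) S = 0.006676 VA  (d) PF = 0.9998 (lagging)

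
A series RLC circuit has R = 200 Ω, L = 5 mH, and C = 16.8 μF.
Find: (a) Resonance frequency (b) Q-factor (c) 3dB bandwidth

Step 1 — Resonance: ω₀ = 1/√(LC) = 1/√(0.005·1.68e-05) = 3450 rad/s.
Step 2 — f₀ = ω₀/(2π) = 549.1 Hz.
Step 3 — Series Q: Q = ω₀L/R = 3450·0.005/200 = 0.08626.
Step 4 — Bandwidth: Δω = ω₀/Q = 4e+04 rad/s; BW = Δω/(2π) = 6366 Hz.

(a) f₀ = 549.1 Hz  (b) Q = 0.08626  (c) BW = 6366 Hz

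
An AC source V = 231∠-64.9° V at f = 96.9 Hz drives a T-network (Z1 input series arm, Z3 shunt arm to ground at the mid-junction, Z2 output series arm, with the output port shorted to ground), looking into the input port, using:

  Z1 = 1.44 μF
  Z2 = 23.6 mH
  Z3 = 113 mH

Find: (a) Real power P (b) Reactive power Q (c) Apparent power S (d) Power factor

Step 1 — Angular frequency: ω = 2π·f = 2π·96.9 = 608.8 rad/s.
Step 2 — Component impedances:
  Z1: Z = 1/(jωC) = -j/(ω·C) = 0 - j1141 Ω
  Z2: Z = jωL = j·608.8·0.0236 = 0 + j14.37 Ω
  Z3: Z = jωL = j·608.8·0.113 = 0 + j68.8 Ω
Step 3 — With the output port shorted to ground, the output series arm Z2 runs from the junction to ground; the shunt arm Z3 also runs from the junction to ground. They appear in parallel: Z3 || Z2 = 0 + j11.89 Ω.
Step 4 — Series with input arm Z1: Z_in = Z1 + (Z3 || Z2) = 0 - j1129 Ω = 1129∠-90.0° Ω.
Step 5 — Source phasor: V = 231∠-64.9° V = 97.99 - j209.2 V.
Step 6 — Current: I = V / Z = 0.1853 + j0.08682 A = 0.2047∠25.1° A.
Step 7 — Complex power: S = V·I* = 0 - j47.28 VA.
Step 8 — Real power: P = Re(S) = 0 W.
Step 9 — Reactive power: Q = Im(S) = -47.28 VAR.
Step 10 — Apparent power: |S| = 47.28 VA.
Step 11 — Power factor: PF = P/|S| = 0 (leading).

(a) P = 0 W  (b) Q = -47.28 VAR  (c) S = 47.28 VA  (d) PF = 0 (leading)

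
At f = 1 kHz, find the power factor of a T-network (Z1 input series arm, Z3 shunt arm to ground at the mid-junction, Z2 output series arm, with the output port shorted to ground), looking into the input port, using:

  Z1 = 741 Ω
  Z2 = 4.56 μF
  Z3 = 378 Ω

Step 1 — Angular frequency: ω = 2π·f = 2π·1000 = 6283 rad/s.
Step 2 — Component impedances:
  Z1: Z = R = 741 Ω
  Z2: Z = 1/(jωC) = -j/(ω·C) = 0 - j34.9 Ω
  Z3: Z = R = 378 Ω
Step 3 — With the output port shorted to ground, the output series arm Z2 runs from the junction to ground; the shunt arm Z3 also runs from the junction to ground. They appear in parallel: Z3 || Z2 = 3.195 - j34.61 Ω.
Step 4 — Series with input arm Z1: Z_in = Z1 + (Z3 || Z2) = 744.2 - j34.61 Ω = 745∠-2.7° Ω.
Step 5 — Power factor: PF = cos(φ) = Re(Z)/|Z| = 744.2/745 = 0.9989.
Step 6 — Type: Im(Z) = -34.61 ⇒ leading (phase φ = -2.7°).

PF = 0.9989 (leading, φ = -2.7°)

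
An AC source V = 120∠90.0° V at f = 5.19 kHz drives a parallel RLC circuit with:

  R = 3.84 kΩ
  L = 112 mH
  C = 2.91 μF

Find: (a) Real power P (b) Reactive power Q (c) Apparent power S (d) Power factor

Step 1 — Angular frequency: ω = 2π·f = 2π·5190 = 3.261e+04 rad/s.
Step 2 — Component impedances:
  R: Z = R = 3840 Ω
  L: Z = jωL = j·3.261e+04·0.112 = 0 + j3652 Ω
  C: Z = 1/(jωC) = -j/(ω·C) = 0 - j10.54 Ω
Step 3 — Parallel combination: 1/Z_total = 1/R + 1/L + 1/C; Z_total = 0.02909 - j10.57 Ω = 10.57∠-89.8° Ω.
Step 4 — Source phasor: V = 120∠90.0° V = 0 + j120 V.
Step 5 — Current: I = V / Z = -11.35 + j0.03125 A = 11.35∠179.8° A.
Step 6 — Complex power: S = V·I* = 3.75 - j1363 VA.
Step 7 — Real power: P = Re(S) = 3.75 W.
Step 8 — Reactive power: Q = Im(S) = -1363 VAR.
Step 9 — Apparent power: |S| = 1363 VA.
Step 10 — Power factor: PF = P/|S| = 0.002752 (leading).

(a) P = 3.75 W  (b) Q = -1363 VAR  (c) S = 1363 VA  (d) PF = 0.002752 (leading)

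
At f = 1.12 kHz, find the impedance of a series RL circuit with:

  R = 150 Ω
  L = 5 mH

Step 1 — Angular frequency: ω = 2π·f = 2π·1120 = 7037 rad/s.
Step 2 — Component impedances:
  R: Z = R = 150 Ω
  L: Z = jωL = j·7037·0.005 = 0 + j35.19 Ω
Step 3 — Series combination: Z_total = R + L = 150 + j35.19 Ω = 154.1∠13.2° Ω.

Z = 150 + j35.19 Ω = 154.1∠13.2° Ω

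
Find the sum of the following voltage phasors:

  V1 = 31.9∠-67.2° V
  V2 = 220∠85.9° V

Step 1 — Convert each phasor to rectangular form:
  V1 = 31.9·(cos(-67.2°) + j·sin(-67.2°)) = 12.36 - j29.41 V
  V2 = 220·(cos(85.9°) + j·sin(85.9°)) = 15.73 + j219.4 V
Step 2 — Sum components: V_total = 28.09 + j190 V.
Step 3 — Convert to polar: |V_total| = 192.1 V, ∠V_total = 81.6°.

V_total = 192.1∠81.6° V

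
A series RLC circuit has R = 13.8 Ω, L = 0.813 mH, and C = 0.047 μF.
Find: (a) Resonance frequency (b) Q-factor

Step 1 — Resonance condition Im(Z)=0 gives ω₀ = 1/√(LC).
Step 2 — ω₀ = 1/√(0.000813·4.7e-08) = 1.618e+05 rad/s.
Step 3 — f₀ = ω₀/(2π) = 2.575e+04 Hz.
Step 4 — Series Q: Q = ω₀L/R = 1.618e+05·0.000813/13.8 = 9.531.

(a) f₀ = 2.575e+04 Hz  (b) Q = 9.531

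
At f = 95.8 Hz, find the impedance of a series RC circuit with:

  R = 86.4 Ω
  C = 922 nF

Step 1 — Angular frequency: ω = 2π·f = 2π·95.8 = 601.9 rad/s.
Step 2 — Component impedances:
  R: Z = R = 86.4 Ω
  C: Z = 1/(jωC) = -j/(ω·C) = 0 - j1802 Ω
Step 3 — Series combination: Z_total = R + C = 86.4 - j1802 Ω = 1804∠-87.3° Ω.

Z = 86.4 - j1802 Ω = 1804∠-87.3° Ω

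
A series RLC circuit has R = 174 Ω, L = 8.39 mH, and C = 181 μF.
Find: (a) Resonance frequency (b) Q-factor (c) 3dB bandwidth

Step 1 — Resonance: ω₀ = 1/√(LC) = 1/√(0.00839·0.000181) = 811.5 rad/s.
Step 2 — f₀ = ω₀/(2π) = 129.2 Hz.
Step 3 — Series Q: Q = ω₀L/R = 811.5·0.00839/174 = 0.03913.
Step 4 — Bandwidth: Δω = ω₀/Q = 2.074e+04 rad/s; BW = Δω/(2π) = 3301 Hz.

(a) f₀ = 129.2 Hz  (b) Q = 0.03913  (c) BW = 3301 Hz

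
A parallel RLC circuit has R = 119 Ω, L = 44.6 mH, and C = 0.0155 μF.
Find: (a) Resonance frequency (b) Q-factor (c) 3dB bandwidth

Step 1 — Resonance: ω₀ = 1/√(LC) = 1/√(0.0446·1.55e-08) = 3.803e+04 rad/s.
Step 2 — f₀ = ω₀/(2π) = 6053 Hz.
Step 3 — Parallel Q: Q = R/(ω₀L) = 119/(3.803e+04·0.0446) = 0.07015.
Step 4 — Bandwidth: Δω = ω₀/Q = 5.422e+05 rad/s; BW = Δω/(2π) = 8.629e+04 Hz.

(a) f₀ = 6053 Hz  (b) Q = 0.07015  (c) BW = 8.629e+04 Hz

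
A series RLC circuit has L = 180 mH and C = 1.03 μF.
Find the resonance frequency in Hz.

Step 1 — Resonance condition Im(Z)=0 gives ω₀ = 1/√(LC).
Step 2 — ω₀ = 1/√(0.18·1.03e-06) = 2322 rad/s.
Step 3 — f₀ = ω₀/(2π) = 369.6 Hz.

f₀ = 369.6 Hz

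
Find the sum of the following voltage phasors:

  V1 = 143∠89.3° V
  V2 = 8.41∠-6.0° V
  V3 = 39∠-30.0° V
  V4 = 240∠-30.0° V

Step 1 — Convert each phasor to rectangular form:
  V1 = 143·(cos(89.3°) + j·sin(89.3°)) = 1.747 + j143 V
  V2 = 8.41·(cos(-6.0°) + j·sin(-6.0°)) = 8.364 - j0.8791 V
  V3 = 39·(cos(-30.0°) + j·sin(-30.0°)) = 33.77 - j19.5 V
  V4 = 240·(cos(-30.0°) + j·sin(-30.0°)) = 207.8 - j120 V
Step 2 — Sum components: V_total = 251.7 + j2.61 V.
Step 3 — Convert to polar: |V_total| = 251.7 V, ∠V_total = 0.6°.

V_total = 251.7∠0.6° V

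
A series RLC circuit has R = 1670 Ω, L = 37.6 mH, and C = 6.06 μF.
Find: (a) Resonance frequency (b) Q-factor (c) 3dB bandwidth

Step 1 — Resonance condition Im(Z)=0 gives ω₀ = 1/√(LC).
Step 2 — ω₀ = 1/√(0.0376·6.06e-06) = 2095 rad/s.
Step 3 — f₀ = ω₀/(2π) = 333.4 Hz.
Step 4 — Series Q: Q = ω₀L/R = 2095·0.0376/1670 = 0.04717.
Step 5 — 3dB bandwidth: Δω = ω₀/Q = 4.441e+04 rad/s; BW = Δω/(2π) = 7069 Hz.

(a) f₀ = 333.4 Hz  (b) Q = 0.04717  (c) BW = 7069 Hz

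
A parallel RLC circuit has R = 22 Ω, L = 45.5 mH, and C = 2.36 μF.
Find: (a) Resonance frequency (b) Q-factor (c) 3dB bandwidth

Step 1 — Resonance: ω₀ = 1/√(LC) = 1/√(0.0455·2.36e-06) = 3052 rad/s.
Step 2 — f₀ = ω₀/(2π) = 485.7 Hz.
Step 3 — Parallel Q: Q = R/(ω₀L) = 22/(3052·0.0455) = 0.1584.
Step 4 — Bandwidth: Δω = ω₀/Q = 1.926e+04 rad/s; BW = Δω/(2π) = 3065 Hz.

(a) f₀ = 485.7 Hz  (b) Q = 0.1584  (c) BW = 3065 Hz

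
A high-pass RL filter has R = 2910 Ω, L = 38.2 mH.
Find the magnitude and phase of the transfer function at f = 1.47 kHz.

Step 1 — Angular frequency: ω = 2π·1470 = 9236 rad/s.
Step 2 — Transfer function: H(jω) = jωL/(R + jωL).
Step 3 — Numerator jωL = j·352.8; denominator R + jωL = 2910 + j352.8.
Step 4 — H = 0.01449 + j0.1195.
Step 5 — Magnitude: |H| = 0.1204 (-18.4 dB); phase: φ = 83.1°.

|H| = 0.1204 (-18.4 dB), φ = 83.1°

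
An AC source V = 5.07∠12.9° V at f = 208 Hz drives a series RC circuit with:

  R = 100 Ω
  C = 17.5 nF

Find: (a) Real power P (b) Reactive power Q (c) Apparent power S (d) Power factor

Step 1 — Angular frequency: ω = 2π·f = 2π·208 = 1307 rad/s.
Step 2 — Component impedances:
  R: Z = R = 100 Ω
  C: Z = 1/(jωC) = -j/(ω·C) = 0 - j4.372e+04 Ω
Step 3 — Series combination: Z_total = R + C = 100 - j4.372e+04 Ω = 4.372e+04∠-89.9° Ω.
Step 4 — Source phasor: V = 5.07∠12.9° V = 4.942 + j1.132 V.
Step 5 — Current: I = V / Z = -2.563e-05 + j0.0001131 A = 0.000116∠102.8° A.
Step 6 — Complex power: S = V·I* = 1.345e-06 - j0.0005879 VA.
Step 7 — Real power: P = Re(S) = 1.345e-06 W.
Step 8 — Reactive power: Q = Im(S) = -0.0005879 VAR.
Step 9 — Apparent power: |S| = 0.0005879 VA.
Step 10 — Power factor: PF = P/|S| = 0.002287 (leading).

(a) P = 1.345e-06 W  (b) Q = -0.0005879 VAR  (c) S = 0.0005879 VA  (d) PF = 0.002287 (leading)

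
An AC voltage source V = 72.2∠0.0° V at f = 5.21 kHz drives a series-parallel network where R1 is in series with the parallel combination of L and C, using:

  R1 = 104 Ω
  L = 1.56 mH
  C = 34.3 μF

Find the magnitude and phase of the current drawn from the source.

Step 1 — Angular frequency: ω = 2π·f = 2π·5210 = 3.274e+04 rad/s.
Step 2 — Component impedances:
  R1: Z = R = 104 Ω
  L: Z = jωL = j·3.274e+04·0.00156 = 0 + j51.07 Ω
  C: Z = 1/(jωC) = -j/(ω·C) = 0 - j0.8906 Ω
Step 3 — Parallel branch: L || C = 1/(1/L + 1/C) = 0 - j0.9064 Ω.
Step 4 — Series with R1: Z_total = R1 + (L || C) = 104 - j0.9064 Ω = 104∠-0.5° Ω.
Step 5 — Source phasor: V = 72.2∠0.0° V = 72.2 V.
Step 6 — Ohm's law: I = V / Z_total = (72.2) / (104 - j0.9064) = 0.6942 + j0.00605 A.
Step 7 — Convert to polar: |I| = 0.6942 A, ∠I = 0.5°.

I = 0.6942∠0.5° A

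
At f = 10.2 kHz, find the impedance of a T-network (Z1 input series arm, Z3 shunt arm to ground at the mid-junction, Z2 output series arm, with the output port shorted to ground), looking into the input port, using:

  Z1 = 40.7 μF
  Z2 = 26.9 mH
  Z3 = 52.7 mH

Step 1 — Angular frequency: ω = 2π·f = 2π·1.02e+04 = 6.409e+04 rad/s.
Step 2 — Component impedances:
  Z1: Z = 1/(jωC) = -j/(ω·C) = 0 - j0.3834 Ω
  Z2: Z = jωL = j·6.409e+04·0.0269 = 0 + j1724 Ω
  Z3: Z = jωL = j·6.409e+04·0.0527 = 0 + j3377 Ω
Step 3 — With the output port shorted to ground, the output series arm Z2 runs from the junction to ground; the shunt arm Z3 also runs from the junction to ground. They appear in parallel: Z3 || Z2 = 0 + j1141 Ω.
Step 4 — Series with input arm Z1: Z_in = Z1 + (Z3 || Z2) = 0 + j1141 Ω = 1141∠90.0° Ω.

Z = 0 + j1141 Ω = 1141∠90.0° Ω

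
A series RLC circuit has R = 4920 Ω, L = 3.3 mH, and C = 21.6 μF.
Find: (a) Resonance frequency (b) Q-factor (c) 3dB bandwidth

Step 1 — Resonance: ω₀ = 1/√(LC) = 1/√(0.0033·2.16e-05) = 3746 rad/s.
Step 2 — f₀ = ω₀/(2π) = 596.1 Hz.
Step 3 — Series Q: Q = ω₀L/R = 3746·0.0033/4920 = 0.002512.
Step 4 — Bandwidth: Δω = ω₀/Q = 1.491e+06 rad/s; BW = Δω/(2π) = 2.373e+05 Hz.

(a) f₀ = 596.1 Hz  (b) Q = 0.002512  (c) BW = 2.373e+05 Hz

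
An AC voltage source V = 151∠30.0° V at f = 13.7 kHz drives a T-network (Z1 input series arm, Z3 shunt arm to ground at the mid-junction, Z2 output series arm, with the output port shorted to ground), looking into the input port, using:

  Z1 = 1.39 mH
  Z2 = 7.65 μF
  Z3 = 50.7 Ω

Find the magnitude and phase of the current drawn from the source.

Step 1 — Angular frequency: ω = 2π·f = 2π·1.37e+04 = 8.608e+04 rad/s.
Step 2 — Component impedances:
  Z1: Z = jωL = j·8.608e+04·0.00139 = 0 + j119.7 Ω
  Z2: Z = 1/(jωC) = -j/(ω·C) = 0 - j1.519 Ω
  Z3: Z = R = 50.7 Ω
Step 3 — With the output port shorted to ground, the output series arm Z2 runs from the junction to ground; the shunt arm Z3 also runs from the junction to ground. They appear in parallel: Z3 || Z2 = 0.04544 - j1.517 Ω.
Step 4 — Series with input arm Z1: Z_in = Z1 + (Z3 || Z2) = 0.04544 + j118.1 Ω = 118.1∠90.0° Ω.
Step 5 — Source phasor: V = 151∠30.0° V = 130.8 + j75.5 V.
Step 6 — Ohm's law: I = V / Z_total = (130.8 + j75.5) / (0.04544 + j118.1) = 0.6395 - j1.107 A.
Step 7 — Convert to polar: |I| = 1.278 A, ∠I = -60.0°.

I = 1.278∠-60.0° A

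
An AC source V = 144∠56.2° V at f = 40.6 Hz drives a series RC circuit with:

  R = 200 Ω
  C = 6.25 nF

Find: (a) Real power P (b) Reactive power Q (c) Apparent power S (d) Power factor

Step 1 — Angular frequency: ω = 2π·f = 2π·40.6 = 255.1 rad/s.
Step 2 — Component impedances:
  R: Z = R = 200 Ω
  C: Z = 1/(jωC) = -j/(ω·C) = 0 - j6.272e+05 Ω
Step 3 — Series combination: Z_total = R + C = 200 - j6.272e+05 Ω = 6.272e+05∠-90.0° Ω.
Step 4 — Source phasor: V = 144∠56.2° V = 80.11 + j119.7 V.
Step 5 — Current: I = V / Z = -0.0001907 + j0.0001278 A = 0.0002296∠146.2° A.
Step 6 — Complex power: S = V·I* = 1.054e-05 - j0.03306 VA.
Step 7 — Real power: P = Re(S) = 1.054e-05 W.
Step 8 — Reactive power: Q = Im(S) = -0.03306 VAR.
Step 9 — Apparent power: |S| = 0.03306 VA.
Step 10 — Power factor: PF = P/|S| = 0.0003189 (leading).

(a) P = 1.054e-05 W  (b) Q = -0.03306 VAR  (c) S = 0.03306 VA  (d) PF = 0.0003189 (leading)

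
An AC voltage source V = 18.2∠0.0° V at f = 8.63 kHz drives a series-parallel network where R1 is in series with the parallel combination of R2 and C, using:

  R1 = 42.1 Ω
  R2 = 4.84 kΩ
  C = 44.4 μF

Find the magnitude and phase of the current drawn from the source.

Step 1 — Angular frequency: ω = 2π·f = 2π·8630 = 5.422e+04 rad/s.
Step 2 — Component impedances:
  R1: Z = R = 42.1 Ω
  R2: Z = R = 4840 Ω
  C: Z = 1/(jωC) = -j/(ω·C) = 0 - j0.4154 Ω
Step 3 — Parallel branch: R2 || C = 1/(1/R2 + 1/C) = 3.565e-05 - j0.4154 Ω.
Step 4 — Series with R1: Z_total = R1 + (R2 || C) = 42.1 - j0.4154 Ω = 42.1∠-0.6° Ω.
Step 5 — Source phasor: V = 18.2∠0.0° V = 18.2 V.
Step 6 — Ohm's law: I = V / Z_total = (18.2) / (42.1 - j0.4154) = 0.4323 + j0.004265 A.
Step 7 — Convert to polar: |I| = 0.4323 A, ∠I = 0.6°.

I = 0.4323∠0.6° A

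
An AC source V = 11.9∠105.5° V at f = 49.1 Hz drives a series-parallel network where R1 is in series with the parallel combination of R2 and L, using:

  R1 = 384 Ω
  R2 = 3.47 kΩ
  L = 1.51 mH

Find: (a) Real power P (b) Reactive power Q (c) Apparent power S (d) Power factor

Step 1 — Angular frequency: ω = 2π·f = 2π·49.1 = 308.5 rad/s.
Step 2 — Component impedances:
  R1: Z = R = 384 Ω
  R2: Z = R = 3470 Ω
  L: Z = jωL = j·308.5·0.00151 = 0 + j0.4658 Ω
Step 3 — Parallel branch: R2 || L = 1/(1/R2 + 1/L) = 6.254e-05 + j0.4658 Ω.
Step 4 — Series with R1: Z_total = R1 + (R2 || L) = 384 + j0.4658 Ω = 384∠0.1° Ω.
Step 5 — Source phasor: V = 11.9∠105.5° V = -3.18 + j11.47 V.
Step 6 — Current: I = V / Z = -0.008245 + j0.02987 A = 0.03099∠105.4° A.
Step 7 — Complex power: S = V·I* = 0.3688 + j0.0004474 VA.
Step 8 — Real power: P = Re(S) = 0.3688 W.
Step 9 — Reactive power: Q = Im(S) = 0.0004474 VAR.
Step 10 — Apparent power: |S| = 0.3688 VA.
Step 11 — Power factor: PF = P/|S| = 1 (lagging).

(a) P = 0.3688 W  (b) Q = 0.0004474 VAR  (c) S = 0.3688 VA  (d) PF = 1 (lagging)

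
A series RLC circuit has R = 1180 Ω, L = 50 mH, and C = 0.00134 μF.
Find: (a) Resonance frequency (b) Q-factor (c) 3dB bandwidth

Step 1 — Resonance condition Im(Z)=0 gives ω₀ = 1/√(LC).
Step 2 — ω₀ = 1/√(0.05·1.34e-09) = 1.222e+05 rad/s.
Step 3 — f₀ = ω₀/(2π) = 1.944e+04 Hz.
Step 4 — Series Q: Q = ω₀L/R = 1.222e+05·0.05/1180 = 5.177.
Step 5 — 3dB bandwidth: Δω = ω₀/Q = 2.36e+04 rad/s; BW = Δω/(2π) = 3756 Hz.

(a) f₀ = 1.944e+04 Hz  (b) Q = 5.177  (c) BW = 3756 Hz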